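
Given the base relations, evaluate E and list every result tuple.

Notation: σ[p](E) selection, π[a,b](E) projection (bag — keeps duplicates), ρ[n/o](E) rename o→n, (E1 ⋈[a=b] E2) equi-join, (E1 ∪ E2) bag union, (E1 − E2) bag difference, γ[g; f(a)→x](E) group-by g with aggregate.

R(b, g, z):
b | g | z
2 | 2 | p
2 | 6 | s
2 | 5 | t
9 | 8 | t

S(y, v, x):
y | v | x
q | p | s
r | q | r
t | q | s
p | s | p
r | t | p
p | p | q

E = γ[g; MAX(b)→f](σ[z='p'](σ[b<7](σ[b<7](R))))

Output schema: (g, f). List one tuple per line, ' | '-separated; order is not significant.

Stepwise |·|:
  R → 4
  σ[b<7](R) → 3
  σ[b<7](σ[b<7](R)) → 3
  σ[z='p'](σ[b<7](σ[b<7](R))) → 1
  γ[g; MAX(b)→f](σ[z='p'](σ[b<7](σ[b<7](R)))) → 1

== RESULT ==
g | f
2 | 2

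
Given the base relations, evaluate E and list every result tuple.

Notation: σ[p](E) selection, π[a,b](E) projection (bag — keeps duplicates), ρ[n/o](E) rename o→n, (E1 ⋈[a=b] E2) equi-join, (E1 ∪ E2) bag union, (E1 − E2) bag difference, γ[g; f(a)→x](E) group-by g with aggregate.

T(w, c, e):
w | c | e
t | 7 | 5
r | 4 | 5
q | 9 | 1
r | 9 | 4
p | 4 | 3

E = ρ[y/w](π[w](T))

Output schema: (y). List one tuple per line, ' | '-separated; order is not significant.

Subexpression sizes:
  T → 5
  π[w](T) → 5
  ρ[y/w](π[w](T)) → 5

== RESULT ==
y
p
q
r
r
t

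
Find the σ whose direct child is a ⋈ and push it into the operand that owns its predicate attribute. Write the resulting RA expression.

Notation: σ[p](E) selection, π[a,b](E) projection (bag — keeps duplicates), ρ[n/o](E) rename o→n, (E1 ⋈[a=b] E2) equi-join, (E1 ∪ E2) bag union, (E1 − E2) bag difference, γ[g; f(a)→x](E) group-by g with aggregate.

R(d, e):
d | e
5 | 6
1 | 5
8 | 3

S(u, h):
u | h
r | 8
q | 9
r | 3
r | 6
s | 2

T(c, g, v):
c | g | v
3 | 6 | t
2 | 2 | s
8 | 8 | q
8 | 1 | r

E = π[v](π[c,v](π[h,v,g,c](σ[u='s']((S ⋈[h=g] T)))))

σ filters on u, owned by the left side.
E' = π[v](π[c,v](π[h,v,g,c]((σ[u='s'](S) ⋈[h=g] T))))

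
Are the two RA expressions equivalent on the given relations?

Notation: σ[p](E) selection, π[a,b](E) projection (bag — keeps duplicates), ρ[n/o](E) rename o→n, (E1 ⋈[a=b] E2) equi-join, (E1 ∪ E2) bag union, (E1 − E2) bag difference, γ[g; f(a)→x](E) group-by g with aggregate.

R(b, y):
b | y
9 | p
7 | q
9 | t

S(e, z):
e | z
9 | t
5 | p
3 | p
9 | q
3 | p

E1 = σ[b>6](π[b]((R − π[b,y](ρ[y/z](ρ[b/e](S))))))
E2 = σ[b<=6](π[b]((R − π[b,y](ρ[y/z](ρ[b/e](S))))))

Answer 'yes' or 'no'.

E1 per-node cardinality:
  R → 3
  S → 5
  ρ[b/e](S) → 5
  ρ[y/z](ρ[b/e](S)) → 5
  π[b,y](ρ[y/z](ρ[b/e](S))) → 5
  (R − π[b,y](ρ[y/z](ρ[b/e](S)))) → 2
  π[b]((R − π[b,y](ρ[y/z](ρ[b/e](S))))) → 2
  σ[b>6](π[b]((R − π[b,y](ρ[y/z](ρ[b/e](S)))))) → 2
E2 per-node cardinality:
  R → 3
  S → 5
  ρ[b/e](S) → 5
  ρ[y/z](ρ[b/e](S)) → 5
  π[b,y](ρ[y/z](ρ[b/e](S))) → 5
  (R − π[b,y](ρ[y/z](ρ[b/e](S)))) → 2
  π[b]((R − π[b,y](ρ[y/z](ρ[b/e](S))))) → 2
  σ[b<=6](π[b]((R − π[b,y](ρ[y/z](ρ[b/e](S)))))) → 0

E1 result:
b
7
9
E2 result:
b
(0 rows)
Witness: (7,) appears 1× in E1 but 0× in E2.

no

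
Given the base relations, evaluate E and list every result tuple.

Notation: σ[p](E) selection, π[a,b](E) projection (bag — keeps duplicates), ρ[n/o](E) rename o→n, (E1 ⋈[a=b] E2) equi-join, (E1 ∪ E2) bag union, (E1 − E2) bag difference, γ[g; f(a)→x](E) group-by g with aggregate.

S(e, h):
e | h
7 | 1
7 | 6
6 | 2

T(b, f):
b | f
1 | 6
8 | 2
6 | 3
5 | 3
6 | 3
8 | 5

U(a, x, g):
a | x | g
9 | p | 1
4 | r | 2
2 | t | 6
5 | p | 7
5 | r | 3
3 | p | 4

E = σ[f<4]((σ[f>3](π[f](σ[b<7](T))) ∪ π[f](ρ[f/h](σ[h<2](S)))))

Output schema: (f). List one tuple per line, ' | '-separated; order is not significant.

Per-node cardinality:
  T → 6
  σ[b<7](T) → 4
  π[f](σ[b<7](T)) → 4
  σ[f>3](π[f](σ[b<7](T))) → 1
  S → 3
  σ[h<2](S) → 1
  ρ[f/h](σ[h<2](S)) → 1
  π[f](ρ[f/h](σ[h<2](S))) → 1
  (σ[f>3](π[f](σ[b<7](T))) ∪ π[f](ρ[f/h](σ[h<2](S)))) → 2
  σ[f<4]((σ[f>3](π[f](σ[b<7](T))) ∪ π[f](ρ[f/h](σ[h<2](S))))) → 1

== RESULT ==
f
1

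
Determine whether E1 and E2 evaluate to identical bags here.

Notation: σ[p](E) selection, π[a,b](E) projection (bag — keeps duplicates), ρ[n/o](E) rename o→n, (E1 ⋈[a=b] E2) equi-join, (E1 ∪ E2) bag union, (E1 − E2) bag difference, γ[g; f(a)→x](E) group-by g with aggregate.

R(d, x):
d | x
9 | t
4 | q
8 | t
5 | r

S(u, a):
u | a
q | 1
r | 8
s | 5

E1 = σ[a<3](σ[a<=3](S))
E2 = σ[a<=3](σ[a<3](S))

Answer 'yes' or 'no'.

E1 per-node cardinality:
  S → 3
  σ[a<=3](S) → 1
  σ[a<3](σ[a<=3](S)) → 1
E2 per-node cardinality:
  S → 3
  σ[a<3](S) → 1
  σ[a<=3](σ[a<3](S)) → 1

E1 and E2 produce the same multiset:
u | a
q | 1

yes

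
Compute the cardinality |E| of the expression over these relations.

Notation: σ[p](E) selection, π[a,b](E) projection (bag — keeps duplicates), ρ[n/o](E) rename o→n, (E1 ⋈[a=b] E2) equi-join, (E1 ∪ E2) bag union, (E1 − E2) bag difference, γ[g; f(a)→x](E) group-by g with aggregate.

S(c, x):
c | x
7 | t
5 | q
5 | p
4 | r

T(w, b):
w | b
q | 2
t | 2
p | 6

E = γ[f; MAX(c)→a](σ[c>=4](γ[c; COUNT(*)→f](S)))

Stepwise |·|:
  S → 4
  γ[c; COUNT(*)→f](S) → 3
  σ[c>=4](γ[c; COUNT(*)→f](S)) → 3
  γ[f; MAX(c)→a](σ[c>=4](γ[c; COUNT(*)→f](S))) → 2

|E| = 2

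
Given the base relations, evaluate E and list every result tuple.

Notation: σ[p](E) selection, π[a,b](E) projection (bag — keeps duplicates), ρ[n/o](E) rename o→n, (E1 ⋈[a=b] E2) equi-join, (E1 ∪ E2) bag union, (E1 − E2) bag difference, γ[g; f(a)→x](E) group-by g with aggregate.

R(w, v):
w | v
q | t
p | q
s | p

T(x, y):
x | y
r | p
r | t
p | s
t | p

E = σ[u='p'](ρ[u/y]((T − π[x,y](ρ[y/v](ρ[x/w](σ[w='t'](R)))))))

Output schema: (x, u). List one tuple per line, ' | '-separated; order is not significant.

Per-node cardinality:
  T → 4
  R → 3
  σ[w='t'](R) → 0
  ρ[x/w](σ[w='t'](R)) → 0
  ρ[y/v](ρ[x/w](σ[w='t'](R))) → 0
  π[x,y](ρ[y/v](ρ[x/w](σ[w='t'](R)))) → 0
  (T − π[x,y](ρ[y/v](ρ[x/w](σ[w='t'](R))))) → 4
  ρ[u/y]((T − π[x,y](ρ[y/v](ρ[x/w](σ[w='t'](R)))))) → 4
  σ[u='p'](ρ[u/y]((T − π[x,y](ρ[y/v](ρ[x/w](σ[w='t'](R))))))) → 2

== RESULT ==
x | u
r | p
t | p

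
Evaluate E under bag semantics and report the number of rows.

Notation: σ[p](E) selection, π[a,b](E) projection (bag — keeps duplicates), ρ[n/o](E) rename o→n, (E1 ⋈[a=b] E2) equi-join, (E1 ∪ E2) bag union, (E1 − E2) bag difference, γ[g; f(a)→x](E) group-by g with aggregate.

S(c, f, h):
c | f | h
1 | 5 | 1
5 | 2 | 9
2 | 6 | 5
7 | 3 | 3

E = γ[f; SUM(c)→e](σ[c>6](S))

Row counts bottom-up:
  S → 4
  σ[c>6](S) → 1
  γ[f; SUM(c)→e](σ[c>6](S)) → 1

|E| = 1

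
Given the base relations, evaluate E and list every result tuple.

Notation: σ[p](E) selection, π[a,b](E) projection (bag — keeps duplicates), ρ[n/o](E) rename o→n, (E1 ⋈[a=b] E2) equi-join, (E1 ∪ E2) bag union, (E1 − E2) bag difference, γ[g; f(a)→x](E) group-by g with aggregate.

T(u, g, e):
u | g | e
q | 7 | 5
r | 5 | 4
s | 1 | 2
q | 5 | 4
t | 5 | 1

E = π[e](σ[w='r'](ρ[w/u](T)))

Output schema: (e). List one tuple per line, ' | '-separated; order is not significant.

Stepwise |·|:
  T → 5
  ρ[w/u](T) → 5
  σ[w='r'](ρ[w/u](T)) → 1
  π[e](σ[w='r'](ρ[w/u](T))) → 1

== RESULT ==
e
4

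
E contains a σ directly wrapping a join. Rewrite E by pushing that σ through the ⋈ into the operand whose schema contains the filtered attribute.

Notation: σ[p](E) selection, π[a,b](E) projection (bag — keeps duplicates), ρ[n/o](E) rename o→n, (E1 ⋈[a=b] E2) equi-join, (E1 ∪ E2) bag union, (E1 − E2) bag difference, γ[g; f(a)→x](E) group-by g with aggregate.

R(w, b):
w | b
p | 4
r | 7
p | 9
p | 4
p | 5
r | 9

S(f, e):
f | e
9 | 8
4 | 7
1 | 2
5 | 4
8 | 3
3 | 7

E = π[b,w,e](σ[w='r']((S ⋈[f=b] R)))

σ filters on w, owned by the right side.
E' = π[b,w,e]((S ⋈[f=b] σ[w='r'](R)))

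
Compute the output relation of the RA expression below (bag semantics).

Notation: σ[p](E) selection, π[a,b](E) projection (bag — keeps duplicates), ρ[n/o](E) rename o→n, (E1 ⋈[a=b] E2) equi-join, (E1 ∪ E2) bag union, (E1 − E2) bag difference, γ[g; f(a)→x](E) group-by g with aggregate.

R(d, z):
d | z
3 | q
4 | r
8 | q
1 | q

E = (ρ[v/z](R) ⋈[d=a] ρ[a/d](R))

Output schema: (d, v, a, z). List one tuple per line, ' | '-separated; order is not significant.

Subexpression sizes:
  R → 4
  ρ[v/z](R) → 4
  R → 4
  ρ[a/d](R) → 4
  (ρ[v/z](R) ⋈[d=a] ρ[a/d](R)) → 4

== RESULT ==
d | v | a | z
1 | q | 1 | q
3 | q | 3 | q
4 | r | 4 | r
8 | q | 8 | q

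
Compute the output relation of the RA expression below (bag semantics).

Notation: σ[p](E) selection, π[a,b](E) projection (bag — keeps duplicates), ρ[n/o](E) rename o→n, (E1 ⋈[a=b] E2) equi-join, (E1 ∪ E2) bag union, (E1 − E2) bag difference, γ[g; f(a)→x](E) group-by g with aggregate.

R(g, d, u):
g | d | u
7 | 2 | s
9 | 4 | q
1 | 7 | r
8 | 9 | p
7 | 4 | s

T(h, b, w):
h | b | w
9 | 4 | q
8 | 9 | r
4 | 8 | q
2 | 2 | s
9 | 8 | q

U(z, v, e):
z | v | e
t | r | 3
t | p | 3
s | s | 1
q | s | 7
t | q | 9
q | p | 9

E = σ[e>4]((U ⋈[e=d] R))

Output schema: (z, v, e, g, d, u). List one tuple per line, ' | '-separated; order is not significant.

Subexpression sizes:
  U → 6
  R → 5
  (U ⋈[e=d] R) → 3
  σ[e>4]((U ⋈[e=d] R)) → 3

== RESULT ==
z | v | e | g | d | u
q | p | 9 | 8 | 9 | p
q | s | 7 | 1 | 7 | r
t | q | 9 | 8 | 9 | p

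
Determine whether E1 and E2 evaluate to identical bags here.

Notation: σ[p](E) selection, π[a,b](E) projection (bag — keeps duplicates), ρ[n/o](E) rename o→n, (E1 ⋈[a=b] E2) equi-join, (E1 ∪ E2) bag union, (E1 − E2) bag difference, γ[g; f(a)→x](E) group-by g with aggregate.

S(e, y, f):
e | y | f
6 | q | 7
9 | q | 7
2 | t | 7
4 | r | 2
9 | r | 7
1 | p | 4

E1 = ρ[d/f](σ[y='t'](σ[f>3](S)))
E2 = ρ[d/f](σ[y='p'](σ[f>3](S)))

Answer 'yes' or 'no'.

E1 stepwise |·|:
  S → 6
  σ[f>3](S) → 5
  σ[y='t'](σ[f>3](S)) → 1
  ρ[d/f](σ[y='t'](σ[f>3](S))) → 1
E2 stepwise |·|:
  S → 6
  σ[f>3](S) → 5
  σ[y='p'](σ[f>3](S)) → 1
  ρ[d/f](σ[y='p'](σ[f>3](S))) → 1

E1 result:
e | y | d
2 | t | 7
E2 result:
e | y | d
1 | p | 4
Witness: (2, 't', 7) appears 1× in E1 but 0× in E2.

no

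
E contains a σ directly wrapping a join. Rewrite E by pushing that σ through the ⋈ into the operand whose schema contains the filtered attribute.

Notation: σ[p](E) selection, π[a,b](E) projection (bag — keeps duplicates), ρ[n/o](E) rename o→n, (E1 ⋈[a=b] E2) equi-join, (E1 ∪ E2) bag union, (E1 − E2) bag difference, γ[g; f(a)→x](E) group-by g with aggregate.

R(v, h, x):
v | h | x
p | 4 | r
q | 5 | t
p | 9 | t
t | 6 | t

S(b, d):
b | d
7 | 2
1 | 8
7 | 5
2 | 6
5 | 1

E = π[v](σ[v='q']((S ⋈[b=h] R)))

σ filters on v, owned by the right side.
E' = π[v]((S ⋈[b=h] σ[v='q'](R)))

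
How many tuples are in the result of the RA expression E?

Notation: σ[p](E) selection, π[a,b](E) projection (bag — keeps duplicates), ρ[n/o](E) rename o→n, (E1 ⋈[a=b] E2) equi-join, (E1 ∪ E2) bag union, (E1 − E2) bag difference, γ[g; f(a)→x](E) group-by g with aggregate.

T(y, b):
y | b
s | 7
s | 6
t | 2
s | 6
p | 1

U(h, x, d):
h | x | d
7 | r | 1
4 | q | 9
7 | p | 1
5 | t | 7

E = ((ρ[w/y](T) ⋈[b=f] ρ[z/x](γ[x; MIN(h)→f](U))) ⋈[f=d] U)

Row counts bottom-up:
  T → 5
  ρ[w/y](T) → 5
  U → 4
  γ[x; MIN(h)→f](U) → 4
  ρ[z/x](γ[x; MIN(h)→f](U)) → 4
  (ρ[w/y](T) ⋈[b=f] ρ[z/x](γ[x; MIN(h)→f](U))) → 2
  U → 4
  ((ρ[w/y](T) ⋈[b=f] ρ[z/x](γ[x; MIN(h)→f](U))) ⋈[f=d] U) → 2

|E| = 2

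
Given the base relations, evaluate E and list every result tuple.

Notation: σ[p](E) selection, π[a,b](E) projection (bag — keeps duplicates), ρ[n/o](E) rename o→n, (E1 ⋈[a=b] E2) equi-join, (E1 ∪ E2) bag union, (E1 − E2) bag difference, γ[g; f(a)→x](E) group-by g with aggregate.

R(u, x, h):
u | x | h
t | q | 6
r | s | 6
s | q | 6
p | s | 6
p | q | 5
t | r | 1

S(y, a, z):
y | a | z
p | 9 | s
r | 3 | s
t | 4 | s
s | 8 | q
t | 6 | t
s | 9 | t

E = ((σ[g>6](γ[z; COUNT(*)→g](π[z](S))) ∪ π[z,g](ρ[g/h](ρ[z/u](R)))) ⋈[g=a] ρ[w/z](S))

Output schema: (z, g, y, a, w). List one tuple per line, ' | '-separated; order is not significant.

Subexpression sizes:
  S → 6
  π[z](S) → 6
  γ[z; COUNT(*)→g](π[z](S)) → 3
  σ[g>6](γ[z; COUNT(*)→g](π[z](S))) → 0
  R → 6
  ρ[z/u](R) → 6
  ρ[g/h](ρ[z/u](R)) → 6
  π[z,g](ρ[g/h](ρ[z/u](R))) → 6
  (σ[g>6](γ[z; COUNT(*)→g](π[z](S))) ∪ π[z,g](ρ[g/h](ρ[z/u](R)))) → 6
  S → 6
  ρ[w/z](S) → 6
  ((σ[g>6](γ[z; COUNT(*)→g](π[z](S))) ∪ π[z,g](ρ[g/h](ρ[z/u](R)))) ⋈[g=a] ρ[w/z](S)) → 4

== RESULT ==
z | g | y | a | w
p | 6 | t | 6 | t
r | 6 | t | 6 | t
s | 6 | t | 6 | t
t | 6 | t | 6 | t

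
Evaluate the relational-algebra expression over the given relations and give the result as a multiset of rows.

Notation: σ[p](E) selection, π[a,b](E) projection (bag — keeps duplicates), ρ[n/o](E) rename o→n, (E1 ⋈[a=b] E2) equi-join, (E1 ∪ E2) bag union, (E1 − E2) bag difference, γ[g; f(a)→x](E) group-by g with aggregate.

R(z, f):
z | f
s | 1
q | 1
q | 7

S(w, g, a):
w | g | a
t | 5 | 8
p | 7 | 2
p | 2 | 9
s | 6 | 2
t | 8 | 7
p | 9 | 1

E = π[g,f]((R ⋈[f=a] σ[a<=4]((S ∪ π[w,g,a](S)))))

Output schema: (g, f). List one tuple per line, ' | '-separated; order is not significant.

Per-node cardinality:
  R → 3
  S → 6
  S → 6
  π[w,g,a](S) → 6
  (S ∪ π[w,g,a](S)) → 12
  σ[a<=4]((S ∪ π[w,g,a](S))) → 6
  (R ⋈[f=a] σ[a<=4]((S ∪ π[w,g,a](S)))) → 4
  π[g,f]((R ⋈[f=a] σ[a<=4]((S ∪ π[w,g,a](S))))) → 4

== RESULT ==
g | f
9 | 1
9 | 1
9 | 1
9 | 1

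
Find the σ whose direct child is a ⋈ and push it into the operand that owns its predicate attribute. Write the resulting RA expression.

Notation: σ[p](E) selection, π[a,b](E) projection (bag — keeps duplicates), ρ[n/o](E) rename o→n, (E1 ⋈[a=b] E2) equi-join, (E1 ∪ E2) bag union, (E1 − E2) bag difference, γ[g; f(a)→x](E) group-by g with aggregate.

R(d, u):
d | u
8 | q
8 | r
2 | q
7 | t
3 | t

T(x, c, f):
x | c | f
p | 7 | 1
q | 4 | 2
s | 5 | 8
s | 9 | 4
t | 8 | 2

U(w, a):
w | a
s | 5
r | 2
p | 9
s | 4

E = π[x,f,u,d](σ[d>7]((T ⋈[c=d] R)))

σ filters on d, owned by the right side.
E' = π[x,f,u,d]((T ⋈[c=d] σ[d>7](R)))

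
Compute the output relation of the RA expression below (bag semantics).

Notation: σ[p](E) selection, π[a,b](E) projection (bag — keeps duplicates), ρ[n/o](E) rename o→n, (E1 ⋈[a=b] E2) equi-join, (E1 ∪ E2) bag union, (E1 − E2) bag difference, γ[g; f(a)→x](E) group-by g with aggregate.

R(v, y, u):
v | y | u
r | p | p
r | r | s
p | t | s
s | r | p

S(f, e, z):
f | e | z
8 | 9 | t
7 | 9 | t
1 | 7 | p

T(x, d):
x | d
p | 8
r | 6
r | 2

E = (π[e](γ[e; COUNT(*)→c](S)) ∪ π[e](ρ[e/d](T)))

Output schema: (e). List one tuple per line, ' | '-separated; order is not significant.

Row counts bottom-up:
  S → 3
  γ[e; COUNT(*)→c](S) → 2
  π[e](γ[e; COUNT(*)→c](S)) → 2
  T → 3
  ρ[e/d](T) → 3
  π[e](ρ[e/d](T)) → 3
  (π[e](γ[e; COUNT(*)→c](S)) ∪ π[e](ρ[e/d](T))) → 5

== RESULT ==
e
2
6
7
8
9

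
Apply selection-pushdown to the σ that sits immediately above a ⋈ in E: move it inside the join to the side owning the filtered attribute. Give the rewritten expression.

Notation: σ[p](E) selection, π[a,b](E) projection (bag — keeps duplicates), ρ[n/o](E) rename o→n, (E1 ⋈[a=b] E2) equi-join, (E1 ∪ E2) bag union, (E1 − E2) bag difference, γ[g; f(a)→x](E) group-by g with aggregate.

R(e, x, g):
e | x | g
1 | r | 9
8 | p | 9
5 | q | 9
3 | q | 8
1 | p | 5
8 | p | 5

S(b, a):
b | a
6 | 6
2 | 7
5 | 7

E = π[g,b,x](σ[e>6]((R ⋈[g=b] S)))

σ filters on e, owned by the left side.
E' = π[g,b,x]((σ[e>6](R) ⋈[g=b] S))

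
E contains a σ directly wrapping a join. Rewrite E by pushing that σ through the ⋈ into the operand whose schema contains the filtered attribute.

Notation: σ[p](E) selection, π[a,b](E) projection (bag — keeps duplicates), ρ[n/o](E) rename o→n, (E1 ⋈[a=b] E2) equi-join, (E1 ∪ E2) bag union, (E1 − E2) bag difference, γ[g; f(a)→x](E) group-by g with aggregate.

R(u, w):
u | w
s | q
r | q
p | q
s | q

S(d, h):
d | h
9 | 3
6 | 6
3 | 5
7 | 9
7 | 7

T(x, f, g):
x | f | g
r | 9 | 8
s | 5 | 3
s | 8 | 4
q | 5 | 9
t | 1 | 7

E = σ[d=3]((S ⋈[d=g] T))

σ filters on d, owned by the left side.
E' = (σ[d=3](S) ⋈[d=g] T)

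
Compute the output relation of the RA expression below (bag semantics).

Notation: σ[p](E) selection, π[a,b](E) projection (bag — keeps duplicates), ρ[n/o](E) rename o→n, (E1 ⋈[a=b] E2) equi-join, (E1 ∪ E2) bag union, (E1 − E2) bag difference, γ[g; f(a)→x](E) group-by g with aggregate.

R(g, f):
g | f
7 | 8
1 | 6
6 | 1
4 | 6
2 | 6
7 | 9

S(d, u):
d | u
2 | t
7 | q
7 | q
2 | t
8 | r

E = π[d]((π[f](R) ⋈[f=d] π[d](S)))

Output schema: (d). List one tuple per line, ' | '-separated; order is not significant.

Stepwise |·|:
  R → 6
  π[f](R) → 6
  S → 5
  π[d](S) → 5
  (π[f](R) ⋈[f=d] π[d](S)) → 1
  π[d]((π[f](R) ⋈[f=d] π[d](S))) → 1

== RESULT ==
d
8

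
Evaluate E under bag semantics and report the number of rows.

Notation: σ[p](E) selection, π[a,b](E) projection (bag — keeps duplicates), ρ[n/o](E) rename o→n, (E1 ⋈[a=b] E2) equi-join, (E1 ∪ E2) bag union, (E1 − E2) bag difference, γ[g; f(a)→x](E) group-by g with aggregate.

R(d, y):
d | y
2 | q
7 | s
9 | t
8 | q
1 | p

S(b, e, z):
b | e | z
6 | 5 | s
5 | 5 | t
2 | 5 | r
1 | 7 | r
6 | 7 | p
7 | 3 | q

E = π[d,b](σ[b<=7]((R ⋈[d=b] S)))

Per-node cardinality:
  R → 5
  S → 6
  (R ⋈[d=b] S) → 3
  σ[b<=7]((R ⋈[d=b] S)) → 3
  π[d,b](σ[b<=7]((R ⋈[d=b] S))) → 3

|E| = 3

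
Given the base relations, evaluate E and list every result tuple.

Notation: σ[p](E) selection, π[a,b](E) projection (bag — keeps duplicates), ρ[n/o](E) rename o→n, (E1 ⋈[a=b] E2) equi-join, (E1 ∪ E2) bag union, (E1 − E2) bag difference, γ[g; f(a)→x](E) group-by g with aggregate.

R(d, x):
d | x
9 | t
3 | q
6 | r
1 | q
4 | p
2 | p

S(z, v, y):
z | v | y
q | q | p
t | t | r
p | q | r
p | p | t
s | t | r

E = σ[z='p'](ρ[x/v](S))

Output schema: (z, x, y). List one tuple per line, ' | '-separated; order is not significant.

Per-node cardinality:
  S → 5
  ρ[x/v](S) → 5
  σ[z='p'](ρ[x/v](S)) → 2

== RESULT ==
z | x | y
p | p | t
p | q | r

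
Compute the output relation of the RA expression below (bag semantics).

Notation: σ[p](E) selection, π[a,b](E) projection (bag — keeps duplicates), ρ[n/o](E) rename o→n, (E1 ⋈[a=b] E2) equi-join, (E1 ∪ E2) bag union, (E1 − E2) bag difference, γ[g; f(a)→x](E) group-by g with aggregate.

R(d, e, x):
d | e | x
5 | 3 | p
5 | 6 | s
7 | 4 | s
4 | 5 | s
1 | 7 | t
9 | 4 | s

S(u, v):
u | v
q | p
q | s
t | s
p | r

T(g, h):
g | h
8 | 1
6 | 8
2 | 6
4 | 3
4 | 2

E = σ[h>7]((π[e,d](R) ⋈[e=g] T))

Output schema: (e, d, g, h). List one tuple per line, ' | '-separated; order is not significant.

Per-node cardinality:
  R → 6
  π[e,d](R) → 6
  T → 5
  (π[e,d](R) ⋈[e=g] T) → 5
  σ[h>7]((π[e,d](R) ⋈[e=g] T)) → 1

== RESULT ==
e | d | g | h
6 | 5 | 6 | 8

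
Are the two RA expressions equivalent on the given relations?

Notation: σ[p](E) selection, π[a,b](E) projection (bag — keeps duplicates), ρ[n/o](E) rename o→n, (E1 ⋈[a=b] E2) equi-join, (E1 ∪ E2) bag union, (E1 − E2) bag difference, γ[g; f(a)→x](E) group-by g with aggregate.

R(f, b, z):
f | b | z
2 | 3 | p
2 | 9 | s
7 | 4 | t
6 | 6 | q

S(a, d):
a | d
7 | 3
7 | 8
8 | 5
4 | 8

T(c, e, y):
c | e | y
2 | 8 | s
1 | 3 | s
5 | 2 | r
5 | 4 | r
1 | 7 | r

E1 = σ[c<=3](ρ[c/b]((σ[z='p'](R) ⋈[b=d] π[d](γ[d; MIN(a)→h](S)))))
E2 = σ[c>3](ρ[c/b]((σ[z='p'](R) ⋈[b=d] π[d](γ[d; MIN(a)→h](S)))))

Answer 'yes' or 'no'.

E1 row counts bottom-up:
  R → 4
  σ[z='p'](R) → 1
  S → 4
  γ[d; MIN(a)→h](S) → 3
  π[d](γ[d; MIN(a)→h](S)) → 3
  (σ[z='p'](R) ⋈[b=d] π[d](γ[d; MIN(a)→h](S))) → 1
  ρ[c/b]((σ[z='p'](R) ⋈[b=d] π[d](γ[d; MIN(a)→h](S)))) → 1
  σ[c<=3](ρ[c/b]((σ[z='p'](R) ⋈[b=d] π[d](γ[d; MIN(a)→h](S))))) → 1
E2 row counts bottom-up:
  R → 4
  σ[z='p'](R) → 1
  S → 4
  γ[d; MIN(a)→h](S) → 3
  π[d](γ[d; MIN(a)→h](S)) → 3
  (σ[z='p'](R) ⋈[b=d] π[d](γ[d; MIN(a)→h](S))) → 1
  ρ[c/b]((σ[z='p'](R) ⋈[b=d] π[d](γ[d; MIN(a)→h](S)))) → 1
  σ[c>3](ρ[c/b]((σ[z='p'](R) ⋈[b=d] π[d](γ[d; MIN(a)→h](S))))) → 0

E1 result:
f | c | z | d
2 | 3 | p | 3
E2 result:
f | c | z | d
(0 rows)
Witness: (2, 3, 'p', 3) appears 1× in E1 but 0× in E2.

no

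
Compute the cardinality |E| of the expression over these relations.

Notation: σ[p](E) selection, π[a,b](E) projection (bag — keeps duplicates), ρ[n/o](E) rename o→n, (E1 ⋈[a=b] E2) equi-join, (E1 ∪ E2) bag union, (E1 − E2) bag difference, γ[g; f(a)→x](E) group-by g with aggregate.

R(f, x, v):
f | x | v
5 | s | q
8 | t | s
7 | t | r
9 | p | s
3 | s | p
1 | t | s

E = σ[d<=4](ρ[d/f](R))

Subexpression sizes:
  R → 6
  ρ[d/f](R) → 6
  σ[d<=4](ρ[d/f](R)) → 2

|E| = 2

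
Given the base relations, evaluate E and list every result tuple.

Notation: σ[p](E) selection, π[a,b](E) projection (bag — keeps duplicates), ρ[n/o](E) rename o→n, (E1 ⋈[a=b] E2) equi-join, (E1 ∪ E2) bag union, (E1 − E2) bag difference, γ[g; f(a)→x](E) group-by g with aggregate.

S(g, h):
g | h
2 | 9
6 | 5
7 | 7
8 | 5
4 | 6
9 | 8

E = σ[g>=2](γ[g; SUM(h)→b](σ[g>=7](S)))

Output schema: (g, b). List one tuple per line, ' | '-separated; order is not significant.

Subexpression sizes:
  S → 6
  σ[g>=7](S) → 3
  γ[g; SUM(h)→b](σ[g>=7](S)) → 3
  σ[g>=2](γ[g; SUM(h)→b](σ[g>=7](S))) → 3

== RESULT ==
g | b
7 | 7
8 | 5
9 | 8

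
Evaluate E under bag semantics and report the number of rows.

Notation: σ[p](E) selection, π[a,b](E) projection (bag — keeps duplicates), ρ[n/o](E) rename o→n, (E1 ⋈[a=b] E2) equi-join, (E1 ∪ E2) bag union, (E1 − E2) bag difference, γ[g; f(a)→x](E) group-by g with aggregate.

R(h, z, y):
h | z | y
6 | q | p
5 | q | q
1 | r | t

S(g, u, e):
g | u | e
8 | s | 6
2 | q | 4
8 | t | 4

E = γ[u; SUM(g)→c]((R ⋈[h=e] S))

Stepwise |·|:
  R → 3
  S → 3
  (R ⋈[h=e] S) → 1
  γ[u; SUM(g)→c]((R ⋈[h=e] S)) → 1

|E| = 1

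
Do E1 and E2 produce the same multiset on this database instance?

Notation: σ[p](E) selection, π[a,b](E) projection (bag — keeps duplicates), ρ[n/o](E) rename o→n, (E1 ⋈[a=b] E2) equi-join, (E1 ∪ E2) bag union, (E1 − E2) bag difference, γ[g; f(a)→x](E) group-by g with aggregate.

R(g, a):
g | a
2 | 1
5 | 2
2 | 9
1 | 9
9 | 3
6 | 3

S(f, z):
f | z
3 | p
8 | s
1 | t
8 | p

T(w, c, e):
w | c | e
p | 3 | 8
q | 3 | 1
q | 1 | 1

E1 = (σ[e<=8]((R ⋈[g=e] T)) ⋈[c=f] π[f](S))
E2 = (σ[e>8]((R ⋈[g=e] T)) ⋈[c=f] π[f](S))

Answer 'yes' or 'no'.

E1 per-node cardinality:
  R → 6
  T → 3
  (R ⋈[g=e] T) → 2
  σ[e<=8]((R ⋈[g=e] T)) → 2
  S → 4
  π[f](S) → 4
  (σ[e<=8]((R ⋈[g=e] T)) ⋈[c=f] π[f](S)) → 2
E2 per-node cardinality:
  R → 6
  T → 3
  (R ⋈[g=e] T) → 2
  σ[e>8]((R ⋈[g=e] T)) → 0
  S → 4
  π[f](S) → 4
  (σ[e>8]((R ⋈[g=e] T)) ⋈[c=f] π[f](S)) → 0

E1 result:
g | a | w | c | e | f
1 | 9 | q | 1 | 1 | 1
1 | 9 | q | 3 | 1 | 3
E2 result:
g | a | w | c | e | f
(0 rows)
Witness: (1, 9, 'q', 1, 1, 1) appears 1× in E1 but 0× in E2.

no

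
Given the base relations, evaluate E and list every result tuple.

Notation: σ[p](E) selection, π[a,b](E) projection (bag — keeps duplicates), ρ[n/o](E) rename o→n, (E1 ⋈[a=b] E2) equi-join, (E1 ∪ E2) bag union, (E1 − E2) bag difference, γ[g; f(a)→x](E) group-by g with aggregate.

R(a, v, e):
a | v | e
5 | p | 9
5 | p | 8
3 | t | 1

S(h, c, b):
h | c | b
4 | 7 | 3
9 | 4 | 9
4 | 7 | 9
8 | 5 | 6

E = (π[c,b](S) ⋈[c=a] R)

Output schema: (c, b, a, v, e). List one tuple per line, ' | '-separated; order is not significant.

Stepwise |·|:
  S → 4
  π[c,b](S) → 4
  R → 3
  (π[c,b](S) ⋈[c=a] R) → 2

== RESULT ==
c | b | a | v | e
5 | 6 | 5 | p | 8
5 | 6 | 5 | p | 9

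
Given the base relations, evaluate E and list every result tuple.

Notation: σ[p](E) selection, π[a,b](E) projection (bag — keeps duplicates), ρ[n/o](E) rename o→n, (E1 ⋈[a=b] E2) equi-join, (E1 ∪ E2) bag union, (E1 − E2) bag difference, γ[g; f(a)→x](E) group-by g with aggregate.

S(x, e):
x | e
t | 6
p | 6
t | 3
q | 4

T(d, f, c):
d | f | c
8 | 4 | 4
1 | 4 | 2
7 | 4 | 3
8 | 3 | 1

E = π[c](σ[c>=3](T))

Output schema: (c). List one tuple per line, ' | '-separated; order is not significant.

Row counts bottom-up:
  T → 4
  σ[c>=3](T) → 2
  π[c](σ[c>=3](T)) → 2

== RESULT ==
c
3
4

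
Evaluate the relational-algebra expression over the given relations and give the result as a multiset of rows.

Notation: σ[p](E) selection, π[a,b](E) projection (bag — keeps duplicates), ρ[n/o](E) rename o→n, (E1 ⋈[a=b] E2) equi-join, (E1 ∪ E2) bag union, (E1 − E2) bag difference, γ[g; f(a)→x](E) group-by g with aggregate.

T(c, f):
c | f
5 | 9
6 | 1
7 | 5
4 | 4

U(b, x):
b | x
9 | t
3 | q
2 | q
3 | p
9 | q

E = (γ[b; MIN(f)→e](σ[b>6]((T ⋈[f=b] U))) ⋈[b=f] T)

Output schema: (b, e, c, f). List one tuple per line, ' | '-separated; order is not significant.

Stepwise |·|:
  T → 4
  U → 5
  (T ⋈[f=b] U) → 2
  σ[b>6]((T ⋈[f=b] U)) → 2
  γ[b; MIN(f)→e](σ[b>6]((T ⋈[f=b] U))) → 1
  T → 4
  (γ[b; MIN(f)→e](σ[b>6]((T ⋈[f=b] U))) ⋈[b=f] T) → 1

== RESULT ==
b | e | c | f
9 | 9 | 5 | 9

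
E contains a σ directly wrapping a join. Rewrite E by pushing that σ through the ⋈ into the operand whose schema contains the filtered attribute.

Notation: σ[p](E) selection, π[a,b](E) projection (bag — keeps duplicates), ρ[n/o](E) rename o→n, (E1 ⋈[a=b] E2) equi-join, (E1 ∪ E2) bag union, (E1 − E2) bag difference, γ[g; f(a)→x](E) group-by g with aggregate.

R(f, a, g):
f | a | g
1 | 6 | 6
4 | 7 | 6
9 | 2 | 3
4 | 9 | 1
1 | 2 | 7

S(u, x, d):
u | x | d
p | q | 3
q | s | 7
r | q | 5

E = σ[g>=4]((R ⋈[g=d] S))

σ filters on g, owned by the left side.
E' = (σ[g>=4](R) ⋈[g=d] S)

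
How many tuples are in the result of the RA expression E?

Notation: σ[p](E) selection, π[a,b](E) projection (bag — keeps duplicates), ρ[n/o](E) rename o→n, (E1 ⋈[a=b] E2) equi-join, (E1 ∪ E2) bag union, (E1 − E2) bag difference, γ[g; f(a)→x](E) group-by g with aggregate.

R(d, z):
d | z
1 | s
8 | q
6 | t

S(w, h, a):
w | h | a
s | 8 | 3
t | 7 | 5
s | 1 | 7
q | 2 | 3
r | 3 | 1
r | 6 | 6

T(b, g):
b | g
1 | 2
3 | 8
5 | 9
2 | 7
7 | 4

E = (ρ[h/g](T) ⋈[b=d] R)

Subexpression sizes:
  T → 5
  ρ[h/g](T) → 5
  R → 3
  (ρ[h/g](T) ⋈[b=d] R) → 1

|E| = 1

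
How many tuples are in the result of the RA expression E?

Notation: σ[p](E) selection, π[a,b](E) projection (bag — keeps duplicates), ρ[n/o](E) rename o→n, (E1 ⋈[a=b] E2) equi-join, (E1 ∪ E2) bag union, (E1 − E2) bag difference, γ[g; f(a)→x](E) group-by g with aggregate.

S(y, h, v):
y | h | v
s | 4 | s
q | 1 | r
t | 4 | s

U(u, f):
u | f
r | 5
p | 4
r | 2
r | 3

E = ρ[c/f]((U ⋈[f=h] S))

Row counts bottom-up:
  U → 4
  S → 3
  (U ⋈[f=h] S) → 2
  ρ[c/f]((U ⋈[f=h] S)) → 2

|E| = 2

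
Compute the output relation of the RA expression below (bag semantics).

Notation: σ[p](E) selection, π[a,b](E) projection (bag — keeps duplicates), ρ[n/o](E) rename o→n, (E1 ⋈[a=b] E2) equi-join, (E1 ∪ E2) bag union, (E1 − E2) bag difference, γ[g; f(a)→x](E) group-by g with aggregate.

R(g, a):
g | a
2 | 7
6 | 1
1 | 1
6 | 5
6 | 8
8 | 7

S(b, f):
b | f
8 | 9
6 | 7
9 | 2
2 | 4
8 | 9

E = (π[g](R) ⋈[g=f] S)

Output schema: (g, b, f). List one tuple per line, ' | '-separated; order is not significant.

Per-node cardinality:
  R → 6
  π[g](R) → 6
  S → 5
  (π[g](R) ⋈[g=f] S) → 1

== RESULT ==
g | b | f
2 | 9 | 2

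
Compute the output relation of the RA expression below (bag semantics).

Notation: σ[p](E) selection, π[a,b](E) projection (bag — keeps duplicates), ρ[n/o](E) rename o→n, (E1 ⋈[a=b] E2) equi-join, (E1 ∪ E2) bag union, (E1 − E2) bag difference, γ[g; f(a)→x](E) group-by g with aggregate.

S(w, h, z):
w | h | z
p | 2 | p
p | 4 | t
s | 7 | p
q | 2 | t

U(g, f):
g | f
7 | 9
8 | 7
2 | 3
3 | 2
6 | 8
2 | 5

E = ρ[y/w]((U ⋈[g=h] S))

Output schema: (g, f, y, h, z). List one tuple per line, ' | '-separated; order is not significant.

Stepwise |·|:
  U → 6
  S → 4
  (U ⋈[g=h] S) → 5
  ρ[y/w]((U ⋈[g=h] S)) → 5

== RESULT ==
g | f | y | h | z
2 | 3 | p | 2 | p
2 | 3 | q | 2 | t
2 | 5 | p | 2 | p
2 | 5 | q | 2 | t
7 | 9 | s | 7 | p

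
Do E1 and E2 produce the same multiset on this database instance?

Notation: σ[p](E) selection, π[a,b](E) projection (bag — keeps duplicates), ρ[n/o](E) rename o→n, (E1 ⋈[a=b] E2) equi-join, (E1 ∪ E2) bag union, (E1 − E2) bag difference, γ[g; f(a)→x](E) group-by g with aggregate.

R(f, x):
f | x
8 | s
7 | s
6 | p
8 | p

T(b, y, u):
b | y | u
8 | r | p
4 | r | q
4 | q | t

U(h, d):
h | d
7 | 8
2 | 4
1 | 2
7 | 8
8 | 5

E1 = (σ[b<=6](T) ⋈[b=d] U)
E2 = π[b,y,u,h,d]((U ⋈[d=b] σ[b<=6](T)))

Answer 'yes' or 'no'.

E1 per-node cardinality:
  T → 3
  σ[b<=6](T) → 2
  U → 5
  (σ[b<=6](T) ⋈[b=d] U) → 2
E2 per-node cardinality:
  U → 5
  T → 3
  σ[b<=6](T) → 2
  (U ⋈[d=b] σ[b<=6](T)) → 2
  π[b,y,u,h,d]((U ⋈[d=b] σ[b<=6](T))) → 2

E1 and E2 produce the same multiset:
b | y | u | h | d
4 | q | t | 2 | 4
4 | r | q | 2 | 4

yes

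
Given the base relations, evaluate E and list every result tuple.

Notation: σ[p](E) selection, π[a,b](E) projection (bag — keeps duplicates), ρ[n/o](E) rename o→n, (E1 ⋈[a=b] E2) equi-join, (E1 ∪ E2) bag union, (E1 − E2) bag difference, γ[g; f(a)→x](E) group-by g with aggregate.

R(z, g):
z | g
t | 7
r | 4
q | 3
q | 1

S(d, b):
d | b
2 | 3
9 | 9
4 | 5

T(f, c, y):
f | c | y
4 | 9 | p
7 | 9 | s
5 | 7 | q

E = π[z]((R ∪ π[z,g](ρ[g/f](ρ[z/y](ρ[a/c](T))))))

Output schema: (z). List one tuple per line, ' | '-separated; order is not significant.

Per-node cardinality:
  R → 4
  T → 3
  ρ[a/c](T) → 3
  ρ[z/y](ρ[a/c](T)) → 3
  ρ[g/f](ρ[z/y](ρ[a/c](T))) → 3
  π[z,g](ρ[g/f](ρ[z/y](ρ[a/c](T)))) → 3
  (R ∪ π[z,g](ρ[g/f](ρ[z/y](ρ[a/c](T))))) → 7
  π[z]((R ∪ π[z,g](ρ[g/f](ρ[z/y](ρ[a/c](T)))))) → 7

== RESULT ==
z
p
q
q
q
r
s
t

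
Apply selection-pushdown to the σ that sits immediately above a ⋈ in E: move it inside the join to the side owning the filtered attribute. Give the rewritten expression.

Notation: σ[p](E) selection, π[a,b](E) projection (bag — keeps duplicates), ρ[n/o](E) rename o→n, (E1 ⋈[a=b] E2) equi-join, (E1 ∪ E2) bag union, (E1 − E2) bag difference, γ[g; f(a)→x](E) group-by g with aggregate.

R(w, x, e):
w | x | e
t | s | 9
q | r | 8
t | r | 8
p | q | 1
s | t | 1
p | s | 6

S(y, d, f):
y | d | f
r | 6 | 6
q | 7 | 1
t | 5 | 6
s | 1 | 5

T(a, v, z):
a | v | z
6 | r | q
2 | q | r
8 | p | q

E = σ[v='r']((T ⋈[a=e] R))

σ filters on v, owned by the left side.
E' = (σ[v='r'](T) ⋈[a=e] R)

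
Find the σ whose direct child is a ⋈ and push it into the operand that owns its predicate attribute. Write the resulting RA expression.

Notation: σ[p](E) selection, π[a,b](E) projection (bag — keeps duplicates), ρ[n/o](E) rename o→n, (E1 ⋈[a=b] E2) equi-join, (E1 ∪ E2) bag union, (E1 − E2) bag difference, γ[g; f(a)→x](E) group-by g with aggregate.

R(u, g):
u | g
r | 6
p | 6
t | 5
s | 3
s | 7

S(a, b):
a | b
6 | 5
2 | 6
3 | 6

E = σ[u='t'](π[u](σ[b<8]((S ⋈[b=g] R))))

σ filters on b, owned by the left side.
E' = σ[u='t'](π[u]((σ[b<8](S) ⋈[b=g] R)))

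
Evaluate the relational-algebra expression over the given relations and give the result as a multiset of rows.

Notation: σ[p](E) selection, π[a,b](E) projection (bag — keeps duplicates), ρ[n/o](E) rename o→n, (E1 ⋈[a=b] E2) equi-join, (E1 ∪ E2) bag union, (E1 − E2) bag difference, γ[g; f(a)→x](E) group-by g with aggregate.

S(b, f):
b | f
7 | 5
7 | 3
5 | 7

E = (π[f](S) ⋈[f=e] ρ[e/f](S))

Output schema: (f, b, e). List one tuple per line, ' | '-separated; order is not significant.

Stepwise |·|:
  S → 3
  π[f](S) → 3
  S → 3
  ρ[e/f](S) → 3
  (π[f](S) ⋈[f=e] ρ[e/f](S)) → 3

== RESULT ==
f | b | e
3 | 7 | 3
5 | 7 | 5
7 | 5 | 7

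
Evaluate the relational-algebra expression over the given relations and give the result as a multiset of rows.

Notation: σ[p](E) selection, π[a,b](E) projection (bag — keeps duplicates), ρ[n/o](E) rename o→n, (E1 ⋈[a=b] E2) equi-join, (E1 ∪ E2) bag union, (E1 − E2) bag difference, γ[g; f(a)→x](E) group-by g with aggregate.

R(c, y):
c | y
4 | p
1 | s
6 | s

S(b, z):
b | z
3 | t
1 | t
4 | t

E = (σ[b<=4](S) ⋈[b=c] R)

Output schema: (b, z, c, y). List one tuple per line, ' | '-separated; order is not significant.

Stepwise |·|:
  S → 3
  σ[b<=4](S) → 3
  R → 3
  (σ[b<=4](S) ⋈[b=c] R) → 2

== RESULT ==
b | z | c | y
1 | t | 1 | s
4 | t | 4 | p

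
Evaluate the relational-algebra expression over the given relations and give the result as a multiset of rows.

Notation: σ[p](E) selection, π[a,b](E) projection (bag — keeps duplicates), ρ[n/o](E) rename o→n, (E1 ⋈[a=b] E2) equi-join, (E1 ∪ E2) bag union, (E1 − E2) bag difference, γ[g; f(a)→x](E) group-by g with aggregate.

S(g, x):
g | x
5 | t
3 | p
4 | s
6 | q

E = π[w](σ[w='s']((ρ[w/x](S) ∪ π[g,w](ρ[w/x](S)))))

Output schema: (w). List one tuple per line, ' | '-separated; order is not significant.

Per-node cardinality:
  S → 4
  ρ[w/x](S) → 4
  S → 4
  ρ[w/x](S) → 4
  π[g,w](ρ[w/x](S)) → 4
  (ρ[w/x](S) ∪ π[g,w](ρ[w/x](S))) → 8
  σ[w='s']((ρ[w/x](S) ∪ π[g,w](ρ[w/x](S)))) → 2
  π[w](σ[w='s']((ρ[w/x](S) ∪ π[g,w](ρ[w/x](S))))) → 2

== RESULT ==
w
s
s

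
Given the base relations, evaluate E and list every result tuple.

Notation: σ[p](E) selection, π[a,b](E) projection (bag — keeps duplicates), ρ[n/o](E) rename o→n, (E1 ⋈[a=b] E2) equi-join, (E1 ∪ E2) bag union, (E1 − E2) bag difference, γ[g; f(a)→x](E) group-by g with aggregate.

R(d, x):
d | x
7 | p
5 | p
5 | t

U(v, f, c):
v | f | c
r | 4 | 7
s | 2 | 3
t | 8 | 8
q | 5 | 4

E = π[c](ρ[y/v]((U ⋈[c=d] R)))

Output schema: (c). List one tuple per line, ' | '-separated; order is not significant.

Stepwise |·|:
  U → 4
  R → 3
  (U ⋈[c=d] R) → 1
  ρ[y/v]((U ⋈[c=d] R)) → 1
  π[c](ρ[y/v]((U ⋈[c=d] R))) → 1

== RESULT ==
c
7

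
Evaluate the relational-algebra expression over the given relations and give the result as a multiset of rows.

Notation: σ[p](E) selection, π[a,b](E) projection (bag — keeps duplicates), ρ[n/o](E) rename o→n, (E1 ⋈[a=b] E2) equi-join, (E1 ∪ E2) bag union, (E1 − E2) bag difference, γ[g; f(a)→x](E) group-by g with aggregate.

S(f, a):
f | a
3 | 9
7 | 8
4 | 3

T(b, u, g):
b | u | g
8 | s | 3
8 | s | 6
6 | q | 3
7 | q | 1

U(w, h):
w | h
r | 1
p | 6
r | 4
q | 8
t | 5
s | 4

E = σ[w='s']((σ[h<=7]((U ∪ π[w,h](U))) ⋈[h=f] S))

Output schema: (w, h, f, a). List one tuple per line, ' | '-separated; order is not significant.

Stepwise |·|:
  U → 6
  U → 6
  π[w,h](U) → 6
  (U ∪ π[w,h](U)) → 12
  σ[h<=7]((U ∪ π[w,h](U))) → 10
  S → 3
  (σ[h<=7]((U ∪ π[w,h](U))) ⋈[h=f] S) → 4
  σ[w='s']((σ[h<=7]((U ∪ π[w,h](U))) ⋈[h=f] S)) → 2

== RESULT ==
w | h | f | a
s | 4 | 4 | 3
s | 4 | 4 | 3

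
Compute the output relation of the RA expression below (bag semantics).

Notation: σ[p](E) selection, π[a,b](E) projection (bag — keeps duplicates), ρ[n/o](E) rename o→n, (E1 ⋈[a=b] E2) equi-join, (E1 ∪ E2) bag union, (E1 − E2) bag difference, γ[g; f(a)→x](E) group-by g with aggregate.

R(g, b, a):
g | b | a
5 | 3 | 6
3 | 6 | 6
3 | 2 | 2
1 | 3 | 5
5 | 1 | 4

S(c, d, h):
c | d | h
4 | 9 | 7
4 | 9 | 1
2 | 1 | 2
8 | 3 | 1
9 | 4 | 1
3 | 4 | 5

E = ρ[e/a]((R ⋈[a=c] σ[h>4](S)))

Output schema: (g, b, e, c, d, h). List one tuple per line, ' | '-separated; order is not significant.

Stepwise |·|:
  R → 5
  S → 6
  σ[h>4](S) → 2
  (R ⋈[a=c] σ[h>4](S)) → 1
  ρ[e/a]((R ⋈[a=c] σ[h>4](S))) → 1

== RESULT ==
g | b | e | c | d | h
5 | 1 | 4 | 4 | 9 | 7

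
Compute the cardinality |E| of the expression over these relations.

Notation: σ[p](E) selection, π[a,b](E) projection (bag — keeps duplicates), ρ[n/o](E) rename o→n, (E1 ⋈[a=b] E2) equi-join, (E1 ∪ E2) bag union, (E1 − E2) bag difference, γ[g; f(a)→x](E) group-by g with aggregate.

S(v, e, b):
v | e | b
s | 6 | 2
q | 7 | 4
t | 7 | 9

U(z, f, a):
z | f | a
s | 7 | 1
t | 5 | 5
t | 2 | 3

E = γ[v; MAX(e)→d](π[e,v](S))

Per-node cardinality:
  S → 3
  π[e,v](S) → 3
  γ[v; MAX(e)→d](π[e,v](S)) → 3

|E| = 3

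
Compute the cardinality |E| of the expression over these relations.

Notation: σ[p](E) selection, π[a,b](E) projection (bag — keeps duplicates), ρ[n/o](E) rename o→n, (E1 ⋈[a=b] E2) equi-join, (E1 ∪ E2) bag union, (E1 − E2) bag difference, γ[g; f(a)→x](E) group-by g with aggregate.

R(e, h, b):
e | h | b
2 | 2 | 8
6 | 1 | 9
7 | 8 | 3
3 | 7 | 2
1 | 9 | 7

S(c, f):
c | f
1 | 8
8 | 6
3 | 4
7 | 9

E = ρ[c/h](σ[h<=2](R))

Per-node cardinality:
  R → 5
  σ[h<=2](R) → 2
  ρ[c/h](σ[h<=2](R)) → 2

|E| = 2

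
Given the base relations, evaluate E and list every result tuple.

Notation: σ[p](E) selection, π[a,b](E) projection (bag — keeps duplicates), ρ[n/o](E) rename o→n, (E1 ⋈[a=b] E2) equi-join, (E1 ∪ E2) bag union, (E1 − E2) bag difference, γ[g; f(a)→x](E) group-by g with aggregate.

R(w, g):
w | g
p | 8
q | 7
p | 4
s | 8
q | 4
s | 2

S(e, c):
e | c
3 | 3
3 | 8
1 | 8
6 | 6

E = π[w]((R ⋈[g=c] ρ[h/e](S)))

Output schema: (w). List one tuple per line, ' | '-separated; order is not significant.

Stepwise |·|:
  R → 6
  S → 4
  ρ[h/e](S) → 4
  (R ⋈[g=c] ρ[h/e](S)) → 4
  π[w]((R ⋈[g=c] ρ[h/e](S))) → 4

== RESULT ==
w
p
p
s
s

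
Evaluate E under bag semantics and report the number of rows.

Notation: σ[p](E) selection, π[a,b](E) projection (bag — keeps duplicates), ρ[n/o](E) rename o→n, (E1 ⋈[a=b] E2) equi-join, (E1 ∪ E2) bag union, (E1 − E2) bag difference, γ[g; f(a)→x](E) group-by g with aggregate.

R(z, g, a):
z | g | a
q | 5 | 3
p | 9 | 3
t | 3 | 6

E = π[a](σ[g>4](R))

Subexpression sizes:
  R → 3
  σ[g>4](R) → 2
  π[a](σ[g>4](R)) → 2

|E| = 2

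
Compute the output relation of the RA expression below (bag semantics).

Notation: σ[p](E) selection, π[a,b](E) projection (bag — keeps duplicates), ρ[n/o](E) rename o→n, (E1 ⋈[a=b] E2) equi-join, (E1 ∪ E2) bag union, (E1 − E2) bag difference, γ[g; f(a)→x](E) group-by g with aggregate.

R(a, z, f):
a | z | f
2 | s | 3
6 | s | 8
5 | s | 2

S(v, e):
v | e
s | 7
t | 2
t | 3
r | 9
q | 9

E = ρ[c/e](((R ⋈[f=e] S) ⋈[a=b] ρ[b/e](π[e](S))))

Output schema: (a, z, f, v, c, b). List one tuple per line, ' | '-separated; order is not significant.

Per-node cardinality:
  R → 3
  S → 5
  (R ⋈[f=e] S) → 2
  S → 5
  π[e](S) → 5
  ρ[b/e](π[e](S)) → 5
  ((R ⋈[f=e] S) ⋈[a=b] ρ[b/e](π[e](S))) → 1
  ρ[c/e](((R ⋈[f=e] S) ⋈[a=b] ρ[b/e](π[e](S)))) → 1

== RESULT ==
a | z | f | v | c | b
2 | s | 3 | t | 3 | 2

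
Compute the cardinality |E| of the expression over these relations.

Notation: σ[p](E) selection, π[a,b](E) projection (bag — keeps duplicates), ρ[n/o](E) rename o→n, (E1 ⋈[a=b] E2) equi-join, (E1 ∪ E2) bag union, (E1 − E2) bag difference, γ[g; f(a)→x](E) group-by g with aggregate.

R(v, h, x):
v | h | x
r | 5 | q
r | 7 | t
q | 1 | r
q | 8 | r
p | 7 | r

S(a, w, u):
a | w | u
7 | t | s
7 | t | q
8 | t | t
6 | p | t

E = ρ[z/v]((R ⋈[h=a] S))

Row counts bottom-up:
  R → 5
  S → 4
  (R ⋈[h=a] S) → 5
  ρ[z/v]((R ⋈[h=a] S)) → 5

|E| = 5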